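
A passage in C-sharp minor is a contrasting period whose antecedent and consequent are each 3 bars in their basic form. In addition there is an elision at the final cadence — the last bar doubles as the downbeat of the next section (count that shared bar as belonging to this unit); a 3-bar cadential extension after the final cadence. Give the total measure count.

Basic contrasting period: 3 + 3 = 6 bars.
6 (basic form) + 3 (cadential extension) = 9.
The elision shares a bar with the next section but does not change this unit's count.

9 measures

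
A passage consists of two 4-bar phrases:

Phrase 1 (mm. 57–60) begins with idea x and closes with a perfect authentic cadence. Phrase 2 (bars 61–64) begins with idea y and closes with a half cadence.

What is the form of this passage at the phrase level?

The second phrase closes with a half cadence, which is not stronger than the first phrase's perfect authentic cadence; without a weak→strong cadential pair there is no antecedent–consequent relationship, so this is a phrase group rather than a period.

phrase group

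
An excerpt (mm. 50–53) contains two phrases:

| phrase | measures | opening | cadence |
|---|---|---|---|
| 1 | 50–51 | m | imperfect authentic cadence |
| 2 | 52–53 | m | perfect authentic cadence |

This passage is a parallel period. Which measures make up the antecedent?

The antecedent is the phrase ending with the weaker cadence (imperfect authentic cadence, phrase 1) and the consequent the one ending more conclusively (perfect authentic cadence, phrase 2); the antecedent is measures 50–51.

measures 50–51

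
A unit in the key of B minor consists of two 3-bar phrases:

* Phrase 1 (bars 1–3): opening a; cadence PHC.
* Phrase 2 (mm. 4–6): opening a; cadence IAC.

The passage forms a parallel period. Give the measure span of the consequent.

measures 4–6

The phrase ending with the weaker cadence (Phrygian half cadence) is the antecedent; the one ending more conclusively (imperfect authentic cadence) is the consequent. The consequent is measures 4–6.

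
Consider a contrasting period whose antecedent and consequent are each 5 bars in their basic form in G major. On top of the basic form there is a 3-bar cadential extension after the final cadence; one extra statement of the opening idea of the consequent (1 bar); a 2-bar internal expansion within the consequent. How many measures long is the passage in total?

16 measures

Basic contrasting period: 5 + 5 = 10 bars.
10 (basic form) + 3 (cadential extension) + 1 (extra statement) + 2 (internal expansion) = 16.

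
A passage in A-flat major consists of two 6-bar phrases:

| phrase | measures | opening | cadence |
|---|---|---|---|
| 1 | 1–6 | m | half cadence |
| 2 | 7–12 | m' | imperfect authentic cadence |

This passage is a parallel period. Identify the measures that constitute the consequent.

measures 7–12

The antecedent is the phrase ending with the weaker cadence (half cadence, phrase 1) and the consequent the one ending more conclusively (imperfect authentic cadence, phrase 2); the consequent is mm. 7–12.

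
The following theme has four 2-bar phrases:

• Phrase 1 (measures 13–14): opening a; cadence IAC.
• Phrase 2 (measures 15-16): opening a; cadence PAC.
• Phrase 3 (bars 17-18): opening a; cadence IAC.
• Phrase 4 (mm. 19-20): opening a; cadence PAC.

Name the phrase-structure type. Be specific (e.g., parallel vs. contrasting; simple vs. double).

The cadence pattern IAC–PAC–IAC–PAC is weak–strong twice, and phrases 3–4 restate phrases 1–2: a period heard twice, not a double period (which would end weakly at phrase 2).

repeated period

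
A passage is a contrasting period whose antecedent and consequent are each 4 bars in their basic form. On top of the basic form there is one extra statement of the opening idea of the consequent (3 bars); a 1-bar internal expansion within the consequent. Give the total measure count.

12 measures

Basic contrasting period: 4 + 4 = 8 bars.
8 (basic form) + 3 (extra statement) + 1 (internal expansion) = 12.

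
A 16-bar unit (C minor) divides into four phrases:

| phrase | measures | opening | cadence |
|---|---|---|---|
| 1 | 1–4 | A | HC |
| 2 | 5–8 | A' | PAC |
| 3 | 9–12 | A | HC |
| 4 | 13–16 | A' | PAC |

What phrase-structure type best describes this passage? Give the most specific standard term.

repeated period

The cadence pattern HC–PAC–HC–PAC is weak–strong twice, and phrases 3–4 restate phrases 1–2: a period heard twice, not a double period (which would end weakly at phrase 2).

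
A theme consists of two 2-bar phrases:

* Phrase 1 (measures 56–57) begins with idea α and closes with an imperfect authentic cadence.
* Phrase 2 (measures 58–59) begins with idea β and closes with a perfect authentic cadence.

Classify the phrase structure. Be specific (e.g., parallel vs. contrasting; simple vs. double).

contrasting period

Phrase 1 ends with an imperfect authentic cadence (weaker) and phrase 2 with a perfect authentic cadence (stronger): antecedent + consequent = a period.
The two phrases open with different material (α / β), so the period is contrasting.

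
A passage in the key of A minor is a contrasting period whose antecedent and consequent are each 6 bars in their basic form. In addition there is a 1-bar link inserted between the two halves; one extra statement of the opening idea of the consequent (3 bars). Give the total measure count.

16 measures

Basic contrasting period: 6 + 6 = 12 bars.
12 (basic form) + 1 (link) + 3 (extra statement) = 16.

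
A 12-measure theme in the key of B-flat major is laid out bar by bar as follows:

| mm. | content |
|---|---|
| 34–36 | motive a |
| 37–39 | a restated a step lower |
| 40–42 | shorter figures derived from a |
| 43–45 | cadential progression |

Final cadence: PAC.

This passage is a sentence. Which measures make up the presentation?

The presentation of a sentence is the basic idea (mm. 34–36) plus its repetition (bars 37–39); the presentation is therefore bars 34–39.

measures 34–39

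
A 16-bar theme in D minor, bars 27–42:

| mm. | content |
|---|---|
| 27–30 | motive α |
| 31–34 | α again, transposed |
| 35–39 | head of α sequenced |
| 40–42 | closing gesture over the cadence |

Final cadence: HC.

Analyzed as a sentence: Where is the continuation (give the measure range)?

measures 35–42

After the presentation (measures 27–34), the continuation covers the fragmentation through the cadence: bars 35-42.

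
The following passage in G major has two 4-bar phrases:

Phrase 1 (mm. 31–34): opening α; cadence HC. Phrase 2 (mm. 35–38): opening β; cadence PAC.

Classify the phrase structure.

contrasting period

Phrase 1 ends with a half cadence (weaker) and phrase 2 with a perfect authentic cadence (stronger): antecedent + consequent = a period.
The two phrases open with different material (α / β), so the period is contrasting.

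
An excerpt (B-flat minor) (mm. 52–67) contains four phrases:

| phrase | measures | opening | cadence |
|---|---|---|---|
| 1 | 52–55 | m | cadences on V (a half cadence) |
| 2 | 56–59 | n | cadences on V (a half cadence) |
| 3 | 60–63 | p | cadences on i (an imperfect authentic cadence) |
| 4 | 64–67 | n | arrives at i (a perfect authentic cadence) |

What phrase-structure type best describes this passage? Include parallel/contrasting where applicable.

Four phrases in two halves: the first half (mm. 52–59) ends with a half cadence, the second (mm. 60-67) with a perfect authentic cadence — a large antecedent–consequent pair, i.e. a double period.
Phrase 3 begins with different material from phrase 1, making it contrasting.

contrasting double period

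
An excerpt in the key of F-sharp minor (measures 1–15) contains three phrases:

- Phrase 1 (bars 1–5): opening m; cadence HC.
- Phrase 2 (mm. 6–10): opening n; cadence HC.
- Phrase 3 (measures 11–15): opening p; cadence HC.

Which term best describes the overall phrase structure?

phrase group

The final phrase closes with a half cadence, which is not stronger than the preceding half cadence; the 3 phrases lack an overall antecedent–consequent design and so form a phrase group.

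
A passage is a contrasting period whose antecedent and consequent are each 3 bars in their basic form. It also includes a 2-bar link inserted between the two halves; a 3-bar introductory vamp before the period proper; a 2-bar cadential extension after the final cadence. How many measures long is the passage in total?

Basic contrasting period: 3 + 3 = 6 bars.
6 (basic form) + 2 (link) + 3 (introduction) + 2 (cadential extension) = 13.

13 measures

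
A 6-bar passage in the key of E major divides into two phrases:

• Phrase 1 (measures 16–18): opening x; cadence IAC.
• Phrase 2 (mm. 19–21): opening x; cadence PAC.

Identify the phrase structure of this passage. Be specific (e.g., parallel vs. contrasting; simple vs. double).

parallel period

Phrase 1 ends with an imperfect authentic cadence (weaker) and phrase 2 with a perfect authentic cadence (stronger): antecedent + consequent = a period.
The two phrases open with the same material (x / x), so the period is parallel.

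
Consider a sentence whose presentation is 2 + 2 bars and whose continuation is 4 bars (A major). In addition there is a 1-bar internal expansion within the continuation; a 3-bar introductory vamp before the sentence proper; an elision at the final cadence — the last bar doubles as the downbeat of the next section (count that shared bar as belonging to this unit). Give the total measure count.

12 measures

Basic sentence: 2 + 2 + 4 = 8 bars.
8 (basic form) + 1 (internal expansion) + 3 (introduction) = 12.
The elision shares a bar with the next section but does not change this unit's count.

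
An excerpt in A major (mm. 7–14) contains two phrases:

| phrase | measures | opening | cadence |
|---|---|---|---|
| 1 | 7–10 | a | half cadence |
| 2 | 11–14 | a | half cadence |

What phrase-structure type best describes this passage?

Both phrases have the same opening (a) and the same cadence (half cadence): the second is a restatement, not a consequent, so this is a repeated phrase rather than a period.

repeated phrase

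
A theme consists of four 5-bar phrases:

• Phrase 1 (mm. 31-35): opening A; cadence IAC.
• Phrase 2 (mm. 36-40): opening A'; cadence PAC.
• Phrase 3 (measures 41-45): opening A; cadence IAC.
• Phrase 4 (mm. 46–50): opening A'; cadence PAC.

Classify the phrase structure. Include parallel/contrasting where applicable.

repeated period

The cadence pattern IAC–PAC–IAC–PAC is weak–strong twice, and phrases 3–4 restate phrases 1–2: a period heard twice, not a double period (which would end weakly at phrase 2).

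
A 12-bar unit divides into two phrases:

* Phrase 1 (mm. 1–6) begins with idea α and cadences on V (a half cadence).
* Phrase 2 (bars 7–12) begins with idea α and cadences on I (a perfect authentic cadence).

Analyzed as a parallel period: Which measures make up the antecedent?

The antecedent is the phrase ending with the weaker cadence (half cadence, phrase 1) and the consequent the one ending more conclusively (perfect authentic cadence, phrase 2); the antecedent is measures 1–6.

measures 1–6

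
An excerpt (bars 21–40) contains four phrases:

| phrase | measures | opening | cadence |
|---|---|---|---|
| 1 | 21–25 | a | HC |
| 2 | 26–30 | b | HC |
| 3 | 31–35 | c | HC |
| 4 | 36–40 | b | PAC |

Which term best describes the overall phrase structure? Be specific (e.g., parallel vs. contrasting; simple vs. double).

Four phrases in two halves: the first half (mm. 21–30) ends with a half cadence, the second (measures 31-40) with a perfect authentic cadence — a large antecedent–consequent pair, i.e. a double period.
Phrase 3 begins with different material from phrase 1, making it contrasting.

contrasting double period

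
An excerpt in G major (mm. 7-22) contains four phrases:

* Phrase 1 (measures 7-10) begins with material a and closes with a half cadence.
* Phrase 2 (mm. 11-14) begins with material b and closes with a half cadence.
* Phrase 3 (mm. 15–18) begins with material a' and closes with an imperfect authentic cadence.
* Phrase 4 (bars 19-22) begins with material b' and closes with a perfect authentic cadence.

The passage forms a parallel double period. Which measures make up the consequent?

measures 15–22

In a double period the first pair of phrases (ending half cadence) is the large antecedent and the second pair (ending perfect authentic cadence) is the large consequent; the consequent is measures 15–22.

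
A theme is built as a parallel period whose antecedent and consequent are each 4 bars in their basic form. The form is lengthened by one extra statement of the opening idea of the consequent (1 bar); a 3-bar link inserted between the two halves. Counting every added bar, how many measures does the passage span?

12 measures

Basic parallel period: 4 + 4 = 8 bars.
8 (basic form) + 1 (extra statement) + 3 (link) = 12.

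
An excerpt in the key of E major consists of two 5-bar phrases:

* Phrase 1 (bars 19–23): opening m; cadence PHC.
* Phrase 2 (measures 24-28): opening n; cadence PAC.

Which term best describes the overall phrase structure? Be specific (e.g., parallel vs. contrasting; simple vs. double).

contrasting period

Phrase 1 ends with a Phrygian half cadence (weaker) and phrase 2 with a perfect authentic cadence (stronger): antecedent + consequent = a period.
The two phrases open with different material (m / n), so the period is contrasting.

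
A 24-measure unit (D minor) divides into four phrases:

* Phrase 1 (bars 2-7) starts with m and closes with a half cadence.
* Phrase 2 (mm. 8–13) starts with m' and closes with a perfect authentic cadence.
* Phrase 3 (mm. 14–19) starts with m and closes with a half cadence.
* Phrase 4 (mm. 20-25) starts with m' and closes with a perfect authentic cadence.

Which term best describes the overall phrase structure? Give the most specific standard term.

The cadence pattern HC–PAC–HC–PAC is weak–strong twice, and phrases 3–4 restate phrases 1–2: a period heard twice, not a double period (which would end weakly at phrase 2).

repeated period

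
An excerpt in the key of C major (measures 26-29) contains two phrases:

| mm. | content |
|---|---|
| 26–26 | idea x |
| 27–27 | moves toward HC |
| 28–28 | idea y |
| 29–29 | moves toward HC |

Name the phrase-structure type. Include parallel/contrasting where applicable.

The second phrase closes with a half cadence, which is not stronger than the first phrase's half cadence; without a weak→strong cadential pair there is no antecedent–consequent relationship, so this is a phrase group rather than a period.

phrase group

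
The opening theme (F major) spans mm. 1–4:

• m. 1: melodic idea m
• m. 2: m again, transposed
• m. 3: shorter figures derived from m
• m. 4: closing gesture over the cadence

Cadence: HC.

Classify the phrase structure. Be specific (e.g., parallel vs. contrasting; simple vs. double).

sentence

Basic idea (bar 1) + its repetition (m. 2) form the presentation; fragmentation and cadence (measures 3–4) form the continuation — the 4-bar whole is a sentence.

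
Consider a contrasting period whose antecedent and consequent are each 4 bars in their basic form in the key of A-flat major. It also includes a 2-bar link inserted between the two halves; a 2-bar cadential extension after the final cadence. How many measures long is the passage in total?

Basic contrasting period: 4 + 4 = 8 bars.
8 (basic form) + 2 (link) + 2 (cadential extension) = 12.

12 measures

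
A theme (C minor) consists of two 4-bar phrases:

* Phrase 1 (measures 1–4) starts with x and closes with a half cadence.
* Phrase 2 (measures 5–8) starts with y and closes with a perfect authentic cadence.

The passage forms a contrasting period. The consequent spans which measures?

measures 5–8

The antecedent is the phrase ending with the weaker cadence (half cadence, phrase 1) and the consequent the one ending more conclusively (perfect authentic cadence, phrase 2); the consequent is mm. 5–8.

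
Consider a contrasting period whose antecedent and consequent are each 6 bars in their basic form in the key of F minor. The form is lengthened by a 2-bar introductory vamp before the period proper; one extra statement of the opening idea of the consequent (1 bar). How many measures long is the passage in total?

Basic contrasting period: 6 + 6 = 12 bars.
12 (basic form) + 2 (introduction) + 1 (extra statement) = 15.

15 measures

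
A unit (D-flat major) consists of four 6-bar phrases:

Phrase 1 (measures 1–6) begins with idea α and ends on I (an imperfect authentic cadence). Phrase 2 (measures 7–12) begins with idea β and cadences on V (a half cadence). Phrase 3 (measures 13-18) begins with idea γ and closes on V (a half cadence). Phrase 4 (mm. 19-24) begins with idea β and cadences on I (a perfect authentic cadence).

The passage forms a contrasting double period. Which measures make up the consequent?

In a double period the four phrases pair into a large antecedent (phrases 1–2, ending half cadence) and a large consequent (phrases 3–4, ending perfect authentic cadence). The consequent spans measures 13–24.

measures 13–24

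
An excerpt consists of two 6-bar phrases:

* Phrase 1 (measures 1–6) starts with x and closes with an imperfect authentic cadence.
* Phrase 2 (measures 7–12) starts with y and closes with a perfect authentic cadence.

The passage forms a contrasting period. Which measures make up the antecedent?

measures 1–6

The antecedent is the phrase ending with the weaker cadence (imperfect authentic cadence, phrase 1) and the consequent the one ending more conclusively (perfect authentic cadence, phrase 2); the antecedent is bars 1–6.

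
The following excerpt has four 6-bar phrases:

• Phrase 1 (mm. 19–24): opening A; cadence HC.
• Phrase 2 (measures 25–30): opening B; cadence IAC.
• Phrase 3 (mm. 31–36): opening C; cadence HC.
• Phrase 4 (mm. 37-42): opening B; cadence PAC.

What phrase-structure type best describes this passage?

Four phrases in two halves: the first half (measures 19–30) ends with an imperfect authentic cadence, the second (bars 31-42) with a perfect authentic cadence — a large antecedent–consequent pair, i.e. a double period.
Phrase 3 begins with different material from phrase 1, making it contrasting.

contrasting double period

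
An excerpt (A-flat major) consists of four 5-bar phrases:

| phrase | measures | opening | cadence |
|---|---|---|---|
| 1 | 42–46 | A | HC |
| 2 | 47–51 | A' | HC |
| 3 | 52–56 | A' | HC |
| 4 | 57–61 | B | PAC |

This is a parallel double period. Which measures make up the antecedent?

measures 42–51

In a double period the first pair of phrases (ending half cadence) is the large antecedent and the second pair (ending perfect authentic cadence) is the large consequent; the antecedent is measures 42–51.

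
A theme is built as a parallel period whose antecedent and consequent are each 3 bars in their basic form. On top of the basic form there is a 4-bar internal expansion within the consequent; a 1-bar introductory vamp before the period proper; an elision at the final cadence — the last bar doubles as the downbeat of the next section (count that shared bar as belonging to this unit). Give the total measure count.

Basic parallel period: 3 + 3 = 6 bars.
6 (basic form) + 4 (internal expansion) + 1 (introduction) = 11.
The elision shares a bar with the next section but does not change this unit's count.

11 measures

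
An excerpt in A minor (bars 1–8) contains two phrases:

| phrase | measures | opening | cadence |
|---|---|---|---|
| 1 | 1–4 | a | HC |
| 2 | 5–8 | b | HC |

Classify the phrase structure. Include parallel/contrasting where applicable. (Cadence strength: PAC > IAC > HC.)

The second phrase closes with a half cadence, which is not stronger than the first phrase's half cadence; without a weak→strong cadential pair there is no antecedent–consequent relationship, so this is a phrase group rather than a period.

phrase group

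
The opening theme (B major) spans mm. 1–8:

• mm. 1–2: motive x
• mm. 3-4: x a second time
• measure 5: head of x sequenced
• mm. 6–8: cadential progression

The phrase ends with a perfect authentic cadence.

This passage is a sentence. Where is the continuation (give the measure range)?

measures 5–8

After the presentation (bars 1–4), the continuation covers the fragmentation through the cadence: mm. 5–8.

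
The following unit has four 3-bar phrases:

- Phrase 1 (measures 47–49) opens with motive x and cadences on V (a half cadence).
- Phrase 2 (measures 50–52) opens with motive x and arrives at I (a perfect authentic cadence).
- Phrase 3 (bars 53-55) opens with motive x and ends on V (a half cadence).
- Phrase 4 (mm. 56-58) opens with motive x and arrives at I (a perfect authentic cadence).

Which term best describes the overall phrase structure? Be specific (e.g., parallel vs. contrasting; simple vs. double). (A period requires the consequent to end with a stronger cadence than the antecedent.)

repeated period

The cadence pattern HC–PAC–HC–PAC is weak–strong twice, and phrases 3–4 restate phrases 1–2: a period heard twice, not a double period (which would end weakly at phrase 2).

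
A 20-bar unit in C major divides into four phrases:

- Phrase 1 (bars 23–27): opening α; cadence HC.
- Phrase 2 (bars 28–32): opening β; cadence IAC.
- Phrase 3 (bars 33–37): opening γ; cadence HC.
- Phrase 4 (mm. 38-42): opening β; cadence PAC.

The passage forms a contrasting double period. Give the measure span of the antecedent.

measures 23–32

In a double period the first pair of phrases (ending imperfect authentic cadence) is the large antecedent and the second pair (ending perfect authentic cadence) is the large consequent; the antecedent is measures 23–32.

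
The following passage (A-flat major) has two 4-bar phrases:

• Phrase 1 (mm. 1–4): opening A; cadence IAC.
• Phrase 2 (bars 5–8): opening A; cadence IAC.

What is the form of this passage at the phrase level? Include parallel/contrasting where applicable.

repeated phrase

Both phrases have the same opening (A) and the same cadence (imperfect authentic cadence): the second is a restatement, not a consequent, so this is a repeated phrase rather than a period.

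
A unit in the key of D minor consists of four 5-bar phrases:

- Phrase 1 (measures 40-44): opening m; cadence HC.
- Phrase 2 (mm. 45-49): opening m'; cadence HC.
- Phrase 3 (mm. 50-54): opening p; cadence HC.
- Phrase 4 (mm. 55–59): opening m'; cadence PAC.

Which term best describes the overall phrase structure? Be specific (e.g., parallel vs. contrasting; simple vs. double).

Four phrases in two halves: the first half (mm. 40–49) ends with a half cadence, the second (mm. 50-59) with a perfect authentic cadence — a large antecedent–consequent pair, i.e. a double period.
Phrase 3 begins with different material from phrase 1, making it contrasting.

contrasting double period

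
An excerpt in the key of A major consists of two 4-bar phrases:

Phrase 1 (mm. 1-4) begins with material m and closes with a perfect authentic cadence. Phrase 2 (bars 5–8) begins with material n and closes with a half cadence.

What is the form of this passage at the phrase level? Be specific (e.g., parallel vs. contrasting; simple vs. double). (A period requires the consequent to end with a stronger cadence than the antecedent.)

phrase group

The second phrase closes with a half cadence, which is not stronger than the first phrase's perfect authentic cadence; without a weak→strong cadential pair there is no antecedent–consequent relationship, so this is a phrase group rather than a period.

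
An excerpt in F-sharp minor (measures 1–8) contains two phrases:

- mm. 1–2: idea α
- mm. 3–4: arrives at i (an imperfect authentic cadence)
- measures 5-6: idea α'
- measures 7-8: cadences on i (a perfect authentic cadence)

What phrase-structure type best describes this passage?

Phrase 1 ends with an imperfect authentic cadence (weaker) and phrase 2 with a perfect authentic cadence (stronger): antecedent + consequent = a period.
The two phrases open with the same material (α / α'), so the period is parallel.

parallel period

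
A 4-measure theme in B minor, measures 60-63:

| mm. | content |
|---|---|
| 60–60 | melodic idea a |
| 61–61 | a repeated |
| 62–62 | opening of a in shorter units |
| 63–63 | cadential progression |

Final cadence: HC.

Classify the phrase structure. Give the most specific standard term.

Basic idea (measure 60) + its repetition (m. 61) form the presentation; fragmentation and cadence (mm. 62-63) form the continuation — the 4-bar whole is a sentence.

sentence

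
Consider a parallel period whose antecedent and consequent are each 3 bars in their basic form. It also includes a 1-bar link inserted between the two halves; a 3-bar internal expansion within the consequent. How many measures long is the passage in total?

Basic parallel period: 3 + 3 = 6 bars.
6 (basic form) + 1 (link) + 3 (internal expansion) = 10.

10 measures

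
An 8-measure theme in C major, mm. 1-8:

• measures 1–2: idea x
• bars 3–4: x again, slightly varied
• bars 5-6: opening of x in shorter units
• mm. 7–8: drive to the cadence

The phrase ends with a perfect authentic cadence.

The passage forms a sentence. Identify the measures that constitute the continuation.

After the presentation (mm. 1–4), the continuation covers the fragmentation through the cadence: mm. 5–8.

measures 5–8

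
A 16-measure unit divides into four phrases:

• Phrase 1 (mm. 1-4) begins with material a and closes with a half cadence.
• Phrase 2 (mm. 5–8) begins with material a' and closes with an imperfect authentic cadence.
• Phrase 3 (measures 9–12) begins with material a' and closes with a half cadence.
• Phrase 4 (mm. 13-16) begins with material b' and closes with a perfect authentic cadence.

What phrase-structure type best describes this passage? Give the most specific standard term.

Four phrases in two halves: the first half (measures 1-8) ends with an imperfect authentic cadence, the second (mm. 9–16) with a perfect authentic cadence — a large antecedent–consequent pair, i.e. a double period.
Phrase 3 begins with the same material as phrase 1, making it parallel.

parallel double period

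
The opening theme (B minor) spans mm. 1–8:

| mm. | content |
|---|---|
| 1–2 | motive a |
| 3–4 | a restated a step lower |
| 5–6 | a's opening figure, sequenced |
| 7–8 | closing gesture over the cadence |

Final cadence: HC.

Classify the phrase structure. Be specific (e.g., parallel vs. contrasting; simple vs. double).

sentence

Basic idea (mm. 1–2) + its repetition (mm. 3–4) form the presentation; fragmentation and cadence (mm. 5–8) form the continuation — the 8-bar whole is a sentence.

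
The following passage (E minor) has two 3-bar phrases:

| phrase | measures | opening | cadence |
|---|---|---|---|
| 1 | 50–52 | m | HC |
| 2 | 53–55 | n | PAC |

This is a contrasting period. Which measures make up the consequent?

The phrase ending with the weaker cadence (half cadence) is the antecedent; the one ending more conclusively (perfect authentic cadence) is the consequent. The consequent is measures 53–55.

measures 53–55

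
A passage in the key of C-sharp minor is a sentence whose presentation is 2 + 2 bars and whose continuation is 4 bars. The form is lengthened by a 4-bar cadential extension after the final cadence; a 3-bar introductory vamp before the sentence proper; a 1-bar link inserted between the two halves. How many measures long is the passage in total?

Basic sentence: 2 + 2 + 4 = 8 bars.
8 (basic form) + 4 (cadential extension) + 3 (introduction) + 1 (link) = 16.

16 measures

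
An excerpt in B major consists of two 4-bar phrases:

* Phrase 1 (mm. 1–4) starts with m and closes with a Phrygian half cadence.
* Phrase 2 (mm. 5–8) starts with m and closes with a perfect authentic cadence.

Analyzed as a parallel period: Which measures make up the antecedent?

The antecedent is the phrase ending with the weaker cadence (Phrygian half cadence, phrase 1) and the consequent the one ending more conclusively (perfect authentic cadence, phrase 2); the antecedent is mm. 1–4.

measures 1–4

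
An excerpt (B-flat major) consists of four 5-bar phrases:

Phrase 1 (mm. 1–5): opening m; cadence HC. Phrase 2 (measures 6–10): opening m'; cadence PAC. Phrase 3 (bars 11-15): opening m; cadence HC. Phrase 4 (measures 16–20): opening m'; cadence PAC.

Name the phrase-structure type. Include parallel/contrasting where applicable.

The cadence pattern HC–PAC–HC–PAC is weak–strong twice, and phrases 3–4 restate phrases 1–2: a period heard twice, not a double period (which would end weakly at phrase 2).

repeated period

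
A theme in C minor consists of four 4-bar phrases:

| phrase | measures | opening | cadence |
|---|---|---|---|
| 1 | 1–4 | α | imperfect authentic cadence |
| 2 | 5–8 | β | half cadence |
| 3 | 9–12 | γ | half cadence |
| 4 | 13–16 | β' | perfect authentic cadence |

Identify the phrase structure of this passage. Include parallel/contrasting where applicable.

contrasting double period

Four phrases in two halves: the first half (measures 1–8) ends with a half cadence, the second (bars 9-16) with a perfect authentic cadence — a large antecedent–consequent pair, i.e. a double period.
Phrase 3 begins with different material from phrase 1, making it contrasting.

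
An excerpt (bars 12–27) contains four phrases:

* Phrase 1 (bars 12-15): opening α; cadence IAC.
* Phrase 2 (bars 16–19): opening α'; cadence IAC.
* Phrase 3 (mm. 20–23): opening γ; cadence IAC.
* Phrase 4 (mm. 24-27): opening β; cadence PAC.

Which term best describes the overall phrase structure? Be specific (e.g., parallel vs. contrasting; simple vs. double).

Four phrases in two halves: the first half (mm. 12–19) ends with an imperfect authentic cadence, the second (mm. 20–27) with a perfect authentic cadence — a large antecedent–consequent pair, i.e. a double period.
Phrase 3 begins with different material from phrase 1, making it contrasting.

contrasting double period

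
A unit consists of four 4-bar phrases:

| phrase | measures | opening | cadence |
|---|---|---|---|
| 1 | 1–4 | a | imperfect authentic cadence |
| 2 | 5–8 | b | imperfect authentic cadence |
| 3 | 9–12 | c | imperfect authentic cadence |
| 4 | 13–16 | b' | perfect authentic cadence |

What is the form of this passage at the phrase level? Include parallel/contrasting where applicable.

contrasting double period

Four phrases in two halves: the first half (mm. 1-8) ends with an imperfect authentic cadence, the second (mm. 9-16) with a perfect authentic cadence — a large antecedent–consequent pair, i.e. a double period.
Phrase 3 begins with different material from phrase 1, making it contrasting.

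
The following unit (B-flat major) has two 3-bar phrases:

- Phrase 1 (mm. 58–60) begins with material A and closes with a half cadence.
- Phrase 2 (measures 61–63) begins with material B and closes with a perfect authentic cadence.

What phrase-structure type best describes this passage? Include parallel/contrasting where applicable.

Phrase 1 ends with a half cadence (weaker) and phrase 2 with a perfect authentic cadence (stronger): antecedent + consequent = a period.
The two phrases open with different material (A / B), so the period is contrasting.

contrasting period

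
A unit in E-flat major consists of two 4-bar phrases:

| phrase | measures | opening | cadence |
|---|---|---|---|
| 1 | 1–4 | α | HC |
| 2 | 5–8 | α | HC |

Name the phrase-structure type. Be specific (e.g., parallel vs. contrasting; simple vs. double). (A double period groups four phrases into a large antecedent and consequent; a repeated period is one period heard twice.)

repeated phrase

Both phrases have the same opening (α) and the same cadence (half cadence): the second is a restatement, not a consequent, so this is a repeated phrase rather than a period.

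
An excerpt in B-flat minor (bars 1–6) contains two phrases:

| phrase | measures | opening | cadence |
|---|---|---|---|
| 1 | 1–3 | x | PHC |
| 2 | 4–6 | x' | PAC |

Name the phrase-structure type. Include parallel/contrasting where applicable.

parallel period

Phrase 1 ends with a Phrygian half cadence (weaker) and phrase 2 with a perfect authentic cadence (stronger): antecedent + consequent = a period.
The two phrases open with the same material (x / x'), so the period is parallel.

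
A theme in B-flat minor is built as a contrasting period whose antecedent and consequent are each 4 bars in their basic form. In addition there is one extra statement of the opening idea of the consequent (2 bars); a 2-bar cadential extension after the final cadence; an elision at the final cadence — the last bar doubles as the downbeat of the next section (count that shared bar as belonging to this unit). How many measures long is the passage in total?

Basic contrasting period: 4 + 4 = 8 bars.
8 (basic form) + 2 (extra statement) + 2 (cadential extension) = 12.
The elision shares a bar with the next section but does not change this unit's count.

12 measures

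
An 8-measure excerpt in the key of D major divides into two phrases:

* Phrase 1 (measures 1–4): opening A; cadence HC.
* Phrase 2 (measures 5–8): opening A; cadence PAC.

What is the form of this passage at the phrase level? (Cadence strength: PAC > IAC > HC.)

parallel period

Phrase 1 ends with a half cadence (weaker) and phrase 2 with a perfect authentic cadence (stronger): antecedent + consequent = a period.
The two phrases open with the same material (A / A), so the period is parallel.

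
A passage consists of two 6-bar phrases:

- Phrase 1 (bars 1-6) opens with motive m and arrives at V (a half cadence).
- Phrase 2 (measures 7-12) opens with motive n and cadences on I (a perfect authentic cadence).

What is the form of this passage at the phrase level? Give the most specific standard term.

contrasting period

Phrase 1 ends with a half cadence (weaker) and phrase 2 with a perfect authentic cadence (stronger): antecedent + consequent = a period.
The two phrases open with different material (m / n), so the period is contrasting.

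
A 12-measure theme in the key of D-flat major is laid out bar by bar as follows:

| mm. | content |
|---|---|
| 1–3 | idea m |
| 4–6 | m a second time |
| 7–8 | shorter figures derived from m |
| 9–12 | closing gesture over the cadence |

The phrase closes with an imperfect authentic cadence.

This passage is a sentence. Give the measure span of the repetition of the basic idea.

The presentation of a sentence is the basic idea (bars 1-3) plus its repetition (mm. 4-6); the repetition of the basic idea is therefore mm. 4–6.

measures 4–6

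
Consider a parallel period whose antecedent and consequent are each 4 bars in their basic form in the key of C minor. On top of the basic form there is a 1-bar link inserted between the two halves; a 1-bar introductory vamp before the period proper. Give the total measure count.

Basic parallel period: 4 + 4 = 8 bars.
8 (basic form) + 1 (link) + 1 (introduction) = 10.

10 measures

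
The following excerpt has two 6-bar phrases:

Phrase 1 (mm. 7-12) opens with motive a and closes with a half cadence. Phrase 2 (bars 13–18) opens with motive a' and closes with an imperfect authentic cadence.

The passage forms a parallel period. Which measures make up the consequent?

The antecedent is the phrase ending with the weaker cadence (half cadence, phrase 1) and the consequent the one ending more conclusively (imperfect authentic cadence, phrase 2); the consequent is mm. 13-18.

measures 13–18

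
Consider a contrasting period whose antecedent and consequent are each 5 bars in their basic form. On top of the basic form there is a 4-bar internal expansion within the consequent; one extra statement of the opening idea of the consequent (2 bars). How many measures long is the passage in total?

Basic contrasting period: 5 + 5 = 10 bars.
10 (basic form) + 4 (internal expansion) + 2 (extra statement) = 16.

16 measures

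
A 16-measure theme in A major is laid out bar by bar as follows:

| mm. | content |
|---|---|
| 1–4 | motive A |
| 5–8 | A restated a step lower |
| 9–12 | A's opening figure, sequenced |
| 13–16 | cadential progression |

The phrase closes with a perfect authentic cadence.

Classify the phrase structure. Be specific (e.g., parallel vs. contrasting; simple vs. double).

sentence

Basic idea (bars 1–4) + its repetition (mm. 5–8) form the presentation; fragmentation and cadence (bars 9–16) form the continuation — the 16-bar whole is a sentence.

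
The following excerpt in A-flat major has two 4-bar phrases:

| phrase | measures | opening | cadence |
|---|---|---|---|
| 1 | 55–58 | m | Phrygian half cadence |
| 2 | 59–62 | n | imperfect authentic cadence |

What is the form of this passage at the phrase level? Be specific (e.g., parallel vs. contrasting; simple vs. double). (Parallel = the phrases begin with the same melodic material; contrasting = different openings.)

Phrase 1 ends with a Phrygian half cadence (weaker) and phrase 2 with an imperfect authentic cadence (stronger): antecedent + consequent = a period.
The two phrases open with different material (m / n), so the period is contrasting.

contrasting period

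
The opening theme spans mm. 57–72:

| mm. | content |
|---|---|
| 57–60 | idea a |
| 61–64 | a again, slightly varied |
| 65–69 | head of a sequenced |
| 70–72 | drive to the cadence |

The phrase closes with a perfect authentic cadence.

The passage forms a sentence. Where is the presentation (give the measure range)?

measures 57–64

The presentation of a sentence is the basic idea (mm. 57–60) plus its repetition (measures 61–64); the presentation is therefore measures 57–64.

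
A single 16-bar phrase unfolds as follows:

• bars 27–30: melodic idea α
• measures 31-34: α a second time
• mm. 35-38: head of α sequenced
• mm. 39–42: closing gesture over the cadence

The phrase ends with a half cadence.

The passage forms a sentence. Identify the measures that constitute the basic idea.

The presentation of a sentence is the basic idea (mm. 27–30) plus its repetition (mm. 31–34); the basic idea is therefore mm. 27-30.

measures 27–30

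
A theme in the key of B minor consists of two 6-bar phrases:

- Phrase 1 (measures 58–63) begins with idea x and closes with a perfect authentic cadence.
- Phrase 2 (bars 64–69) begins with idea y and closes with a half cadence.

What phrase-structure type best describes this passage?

phrase group

The second phrase closes with a half cadence, which is not stronger than the first phrase's perfect authentic cadence; without a weak→strong cadential pair there is no antecedent–consequent relationship, so this is a phrase group rather than a period.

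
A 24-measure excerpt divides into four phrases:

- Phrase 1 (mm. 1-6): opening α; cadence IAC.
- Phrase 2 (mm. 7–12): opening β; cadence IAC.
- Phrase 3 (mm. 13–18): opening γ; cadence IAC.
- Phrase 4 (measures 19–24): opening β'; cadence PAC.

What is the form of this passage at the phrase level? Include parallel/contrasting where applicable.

Four phrases in two halves: the first half (mm. 1–12) ends with an imperfect authentic cadence, the second (measures 13–24) with a perfect authentic cadence — a large antecedent–consequent pair, i.e. a double period.
Phrase 3 begins with different material from phrase 1, making it contrasting.

contrasting double period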